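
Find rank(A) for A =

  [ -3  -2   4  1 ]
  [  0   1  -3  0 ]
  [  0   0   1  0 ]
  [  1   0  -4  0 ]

Multiply ρ1 by -1/3.
  [ 1  2/3  -4/3  -1/3 ]
  [ 0    1    -3     0 ]
  [ 0    0     1     0 ]
  [ 1    0    -4     0 ]
Subtract ρ1 from ρ4.
  [ 1   2/3  -4/3  -1/3 ]
  [ 0     1    -3     0 ]
  [ 0     0     1     0 ]
  [ 0  -2/3  -8/3   1/3 ]
Add 2/3 times ρ2 to ρ4.
  [ 1  2/3   -4/3  -1/3 ]
  [ 0    1     -3     0 ]
  [ 0    0      1     0 ]
  [ 0    0  -14/3   1/3 ]
Add 14/3 times ρ3 to ρ4.
  [ 1  2/3  -4/3  -1/3 ]
  [ 0    1    -3     0 ]
  [ 0    0     1     0 ]
  [ 0    0     0   1/3 ]
Multiply ρ4 by 3.
  [ 1  2/3  -4/3  -1/3 ]
  [ 0    1    -3     0 ]
  [ 0    0     1     0 ]
  [ 0    0     0     1 ]
Add 1/3 times ρ4 to ρ1.
  [ 1  2/3  -4/3  0 ]
  [ 0    1    -3  0 ]
  [ 0    0     1  0 ]
  [ 0    0     0  1 ]
Add 3 times ρ3 to ρ2.
  [ 1  2/3  -4/3  0 ]
  [ 0    1     0  0 ]
  [ 0    0     1  0 ]
  [ 0    0     0  1 ]
Add 4/3 times ρ3 to ρ1.
  [ 1  2/3  0  0 ]
  [ 0    1  0  0 ]
  [ 0    0  1  0 ]
  [ 0    0  0  1 ]
Subtract 2/3 times ρ2 from ρ1.
  [ 1  0  0  0 ]
  [ 0  1  0  0 ]
  [ 0  0  1  0 ]
  [ 0  0  0  1 ]
The reduced form has 4 nonzero rows.

rank = 4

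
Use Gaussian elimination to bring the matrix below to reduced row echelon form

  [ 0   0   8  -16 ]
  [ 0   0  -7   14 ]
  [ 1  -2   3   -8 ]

R1 ↔ R3
  [ 1  -2   3   -8 ]
  [ 0   0  -7   14 ]
  [ 0   0   8  -16 ]
R2 → -1/7·R2
  [ 1  -2  3   -8 ]
  [ 0   0  1   -2 ]
  [ 0   0  8  -16 ]
R3 → R3 − 8·R2
  [ 1  -2  3  -8 ]
  [ 0   0  1  -2 ]
  [ 0   0  0   0 ]
R1 → R1 − 3·R2
  [ 1  -2  0  -2 ]
  [ 0   0  1  -2 ]
  [ 0   0  0   0 ]

[[1, -2, 0, -2], [0, 0, 1, -2], [0, 0, 0, 0]]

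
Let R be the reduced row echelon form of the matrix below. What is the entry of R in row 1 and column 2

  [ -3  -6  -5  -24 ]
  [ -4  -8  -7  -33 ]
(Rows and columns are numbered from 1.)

Multiply ρ1 by -1/3.
  [  1   2  5/3    8 ]
  [ -4  -8   -7  -33 ]
Add 4 times ρ1 to ρ2.
  [ 1  2   5/3   8 ]
  [ 0  0  -1/3  -1 ]
Multiply ρ2 by -3.
  [ 1  2  5/3  8 ]
  [ 0  0    1  3 ]
Subtract 5/3 times ρ2 from ρ1.
  [ 1  2  0  3 ]
  [ 0  0  1  3 ]

2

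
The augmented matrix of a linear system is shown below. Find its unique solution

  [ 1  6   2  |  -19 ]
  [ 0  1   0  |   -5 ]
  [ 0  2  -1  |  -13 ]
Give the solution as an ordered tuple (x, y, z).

(5, -5, 3)

ρ3 -> ρ3 − 2·ρ2
  [ 1  6   2  |  -19 ]
  [ 0  1   0  |   -5 ]
  [ 0  0  -1  |   -3 ]
ρ3 -> -1·ρ3
  [ 1  6  2  |  -19 ]
  [ 0  1  0  |   -5 ]
  [ 0  0  1  |    3 ]
ρ1 -> ρ1 − 2·ρ3
  [ 1  6  0  |  -25 ]
  [ 0  1  0  |   -5 ]
  [ 0  0  1  |    3 ]
ρ1 -> ρ1 − 6·ρ2
  [ 1  0  0  |   5 ]
  [ 0  1  0  |  -5 ]
  [ 0  0  1  |   3 ]
Reading off the last column: x = 5, y = -5, z = 3.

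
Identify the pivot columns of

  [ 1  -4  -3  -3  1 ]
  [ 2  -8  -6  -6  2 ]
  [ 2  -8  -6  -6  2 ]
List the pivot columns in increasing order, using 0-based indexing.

R2 := R2 − 2·R1
  [ 1  -4  -3  -3  1 ]
  [ 0   0   0   0  0 ]
  [ 2  -8  -6  -6  2 ]
R3 := R3 − 2·R1
  [ 1  -4  -3  -3  1 ]
  [ 0   0   0   0  0 ]
  [ 0   0   0   0  0 ]
Pivot columns are the columns containing a leading 1.

0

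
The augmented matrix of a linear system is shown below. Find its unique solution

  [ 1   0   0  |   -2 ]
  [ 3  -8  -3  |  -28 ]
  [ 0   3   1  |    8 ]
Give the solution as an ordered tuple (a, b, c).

ρ2 -> ρ2 − 3·ρ1
ρ2 -> -1/8·ρ2
ρ3 -> ρ3 − 3·ρ2
ρ3 -> -8·ρ3
ρ2 -> ρ2 − 3/8·ρ3
Reading off the last column: a = -2, b = 2, c = 2.

(-2, 2, 2)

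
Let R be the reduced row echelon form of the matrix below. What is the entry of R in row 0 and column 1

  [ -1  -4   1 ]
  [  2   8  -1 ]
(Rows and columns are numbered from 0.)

4

R1 -> -1·R1
R2 -> R2 − 2·R1
R1 -> R1 + R2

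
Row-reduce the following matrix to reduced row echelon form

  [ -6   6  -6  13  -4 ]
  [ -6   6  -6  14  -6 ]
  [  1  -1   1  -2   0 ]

[[1, -1, 1, 0, 0], [0, 0, 0, 1, 0], [0, 0, 0, 0, 1]]

R1 -> -1/6·R1
R2 -> R2 + 6·R1
R3 -> R3 − R1
R3 -> R3 − 1/6·R2
R3 -> -3·R3
R2 -> R2 + 2·R3
R1 -> R1 − 2/3·R3
R1 -> R1 + 13/6·R2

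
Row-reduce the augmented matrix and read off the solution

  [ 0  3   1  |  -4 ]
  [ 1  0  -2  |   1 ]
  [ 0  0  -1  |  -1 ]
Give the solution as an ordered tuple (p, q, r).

r1 <-> r2
r2 -> 1/3·r2
r3 -> -1·r3
r2 -> r2 − 1/3·r3
r1 -> r1 + 2·r3
Reading off the last column: p = 3, q = -5/3, r = 1.

(3, -5/3, 1)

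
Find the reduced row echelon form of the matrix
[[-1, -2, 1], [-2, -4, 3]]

R1 -> -1·R1
R2 -> R2 + 2·R1
R1 -> R1 + R2

[[1, 2, 0], [0, 0, 1]]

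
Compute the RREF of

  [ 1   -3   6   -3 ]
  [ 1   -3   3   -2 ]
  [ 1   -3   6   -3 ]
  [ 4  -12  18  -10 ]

R2 → R2 − R1
R3 → R3 − R1
R4 → R4 − 4·R1
R2 → -1/3·R2
R4 → R4 + 6·R2
R1 → R1 − 6·R2

[[1, -3, 0, -1], [0, 0, 1, -1/3], [0, 0, 0, 0], [0, 0, 0, 0]]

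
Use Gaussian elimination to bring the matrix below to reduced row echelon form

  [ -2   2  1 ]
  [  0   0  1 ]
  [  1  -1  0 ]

[[1, -1, 0], [0, 0, 1], [0, 0, 0]]

R1 := -1/2·R1
R3 := R3 − R1
R3 := R3 − 1/2·R2
R1 := R1 + 1/2·R2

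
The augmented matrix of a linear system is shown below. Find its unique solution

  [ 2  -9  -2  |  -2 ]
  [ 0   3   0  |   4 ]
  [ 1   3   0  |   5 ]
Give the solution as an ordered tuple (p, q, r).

r1 -> 1/2·r1
  [ 1  -9/2  -1  |  -1 ]
  [ 0     3   0  |   4 ]
  [ 1     3   0  |   5 ]
r3 -> r3 − r1
  [ 1  -9/2  -1  |  -1 ]
  [ 0     3   0  |   4 ]
  [ 0  15/2   1  |   6 ]
r2 -> 1/3·r2
  [ 1  -9/2  -1  |   -1 ]
  [ 0     1   0  |  4/3 ]
  [ 0  15/2   1  |    6 ]
r3 -> r3 − 15/2·r2
  [ 1  -9/2  -1  |   -1 ]
  [ 0     1   0  |  4/3 ]
  [ 0     0   1  |   -4 ]
r1 -> r1 + r3
  [ 1  -9/2  0  |   -5 ]
  [ 0     1  0  |  4/3 ]
  [ 0     0  1  |   -4 ]
r1 -> r1 + 9/2·r2
  [ 1  0  0  |    1 ]
  [ 0  1  0  |  4/3 ]
  [ 0  0  1  |   -4 ]
Reading off the last column: p = 1, q = 4/3, r = -4.

(1, 4/3, -4)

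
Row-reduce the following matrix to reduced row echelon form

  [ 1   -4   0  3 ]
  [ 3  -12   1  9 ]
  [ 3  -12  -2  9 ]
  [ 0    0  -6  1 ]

[[1, -4, 0, 0], [0, 0, 1, 0], [0, 0, 0, 1], [0, 0, 0, 0]]

R2 -> R2 − 3·R1
  [ 1   -4   0  3 ]
  [ 0    0   1  0 ]
  [ 3  -12  -2  9 ]
  [ 0    0  -6  1 ]
R3 -> R3 − 3·R1
  [ 1  -4   0  3 ]
  [ 0   0   1  0 ]
  [ 0   0  -2  0 ]
  [ 0   0  -6  1 ]
R3 -> R3 + 2·R2
  [ 1  -4   0  3 ]
  [ 0   0   1  0 ]
  [ 0   0   0  0 ]
  [ 0   0  -6  1 ]
R4 -> R4 + 6·R2
  [ 1  -4  0  3 ]
  [ 0   0  1  0 ]
  [ 0   0  0  0 ]
  [ 0   0  0  1 ]
R3 <=> R4
  [ 1  -4  0  3 ]
  [ 0   0  1  0 ]
  [ 0   0  0  1 ]
  [ 0   0  0  0 ]
R1 -> R1 − 3·R3
  [ 1  -4  0  0 ]
  [ 0   0  1  0 ]
  [ 0   0  0  1 ]
  [ 0   0  0  0 ]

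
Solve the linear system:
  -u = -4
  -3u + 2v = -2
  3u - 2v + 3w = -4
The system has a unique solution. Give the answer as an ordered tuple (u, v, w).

Form the augmented matrix and row-reduce:
  [ -1   0  0  |  -4 ]
  [ -3   2  0  |  -2 ]
  [  3  -2  3  |  -4 ]
Multiply R1 by -1.
Add 3 times R1 to R2.
Subtract 3 times R1 from R3.
Multiply R2 by 1/2.
Add 2 times R2 to R3.
Multiply R3 by 1/3.
Reading off the last column: u = 4, v = 5, w = -2.

(4, 5, -2)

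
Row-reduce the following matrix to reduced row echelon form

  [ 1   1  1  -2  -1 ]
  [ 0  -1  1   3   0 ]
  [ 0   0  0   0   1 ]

[[1, 0, 2, 1, 0], [0, 1, -1, -3, 0], [0, 0, 0, 0, 1]]

Multiply r2 by -1.
  [ 1  1   1  -2  -1 ]
  [ 0  1  -1  -3   0 ]
  [ 0  0   0   0   1 ]
Add r3 to r1.
  [ 1  1   1  -2  0 ]
  [ 0  1  -1  -3  0 ]
  [ 0  0   0   0  1 ]
Subtract r2 from r1.
  [ 1  0   2   1  0 ]
  [ 0  1  -1  -3  0 ]
  [ 0  0   0   0  1 ]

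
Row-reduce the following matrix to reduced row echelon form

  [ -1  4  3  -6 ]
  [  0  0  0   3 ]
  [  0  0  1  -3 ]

r1 := -1·r1
r2 <=> r3
r3 := 1/3·r3
r2 := r2 + 3·r3
r1 := r1 − 6·r3
r1 := r1 + 3·r2

[[1, -4, 0, 0], [0, 0, 1, 0], [0, 0, 0, 1]]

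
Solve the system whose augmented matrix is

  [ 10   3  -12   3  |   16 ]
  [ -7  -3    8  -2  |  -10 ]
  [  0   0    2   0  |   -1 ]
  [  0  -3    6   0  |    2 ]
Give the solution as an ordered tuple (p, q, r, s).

(3, -5/3, -1/2, -5)

R1 := 1/10·R1
  [  1  3/10  -6/5  3/10  |  8/5 ]
  [ -7    -3     8    -2  |  -10 ]
  [  0     0     2     0  |   -1 ]
  [  0    -3     6     0  |    2 ]
R2 := R2 + 7·R1
  [ 1   3/10  -6/5  3/10  |  8/5 ]
  [ 0  -9/10  -2/5  1/10  |  6/5 ]
  [ 0      0     2     0  |   -1 ]
  [ 0     -3     6     0  |    2 ]
R2 := -10/9·R2
  [ 1  3/10  -6/5  3/10  |   8/5 ]
  [ 0     1   4/9  -1/9  |  -4/3 ]
  [ 0     0     2     0  |    -1 ]
  [ 0    -3     6     0  |     2 ]
R4 := R4 + 3·R2
  [ 1  3/10  -6/5  3/10  |   8/5 ]
  [ 0     1   4/9  -1/9  |  -4/3 ]
  [ 0     0     2     0  |    -1 ]
  [ 0     0  22/3  -1/3  |    -2 ]
R3 := 1/2·R3
  [ 1  3/10  -6/5  3/10  |   8/5 ]
  [ 0     1   4/9  -1/9  |  -4/3 ]
  [ 0     0     1     0  |  -1/2 ]
  [ 0     0  22/3  -1/3  |    -2 ]
R4 := R4 − 22/3·R3
  [ 1  3/10  -6/5  3/10  |   8/5 ]
  [ 0     1   4/9  -1/9  |  -4/3 ]
  [ 0     0     1     0  |  -1/2 ]
  [ 0     0     0  -1/3  |   5/3 ]
R4 := -3·R4
  [ 1  3/10  -6/5  3/10  |   8/5 ]
  [ 0     1   4/9  -1/9  |  -4/3 ]
  [ 0     0     1     0  |  -1/2 ]
  [ 0     0     0     1  |    -5 ]
R2 := R2 + 1/9·R4
  [ 1  3/10  -6/5  3/10  |    8/5 ]
  [ 0     1   4/9     0  |  -17/9 ]
  [ 0     0     1     0  |   -1/2 ]
  [ 0     0     0     1  |     -5 ]
R1 := R1 − 3/10·R4
  [ 1  3/10  -6/5  0  |  31/10 ]
  [ 0     1   4/9  0  |  -17/9 ]
  [ 0     0     1  0  |   -1/2 ]
  [ 0     0     0  1  |     -5 ]
R2 := R2 − 4/9·R3
  [ 1  3/10  -6/5  0  |  31/10 ]
  [ 0     1     0  0  |   -5/3 ]
  [ 0     0     1  0  |   -1/2 ]
  [ 0     0     0  1  |     -5 ]
R1 := R1 + 6/5·R3
  [ 1  3/10  0  0  |   5/2 ]
  [ 0     1  0  0  |  -5/3 ]
  [ 0     0  1  0  |  -1/2 ]
  [ 0     0  0  1  |    -5 ]
R1 := R1 − 3/10·R2
  [ 1  0  0  0  |     3 ]
  [ 0  1  0  0  |  -5/3 ]
  [ 0  0  1  0  |  -1/2 ]
  [ 0  0  0  1  |    -5 ]
Reading off the last column: p = 3, q = -5/3, r = -1/2, s = -5.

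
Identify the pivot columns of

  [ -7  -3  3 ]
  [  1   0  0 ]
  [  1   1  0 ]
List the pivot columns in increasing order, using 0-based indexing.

0, 1, 2

R1 ← -1/7·R1
R2 ← R2 − R1
R3 ← R3 − R1
R2 ← -7/3·R2
R3 ← R3 − 4/7·R2
R2 ← R2 + R3
R1 ← R1 + 3/7·R3
R1 ← R1 − 3/7·R2
Pivot columns are the columns containing a leading 1.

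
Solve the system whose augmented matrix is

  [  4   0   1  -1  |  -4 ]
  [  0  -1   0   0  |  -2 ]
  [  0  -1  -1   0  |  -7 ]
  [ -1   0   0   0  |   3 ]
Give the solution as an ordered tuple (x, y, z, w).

(-3, 2, 5, -3)

R1 -> 1/4·R1
  [  1   0  1/4  -1/4  |  -1 ]
  [  0  -1    0     0  |  -2 ]
  [  0  -1   -1     0  |  -7 ]
  [ -1   0    0     0  |   3 ]
R4 -> R4 + R1
  [ 1   0  1/4  -1/4  |  -1 ]
  [ 0  -1    0     0  |  -2 ]
  [ 0  -1   -1     0  |  -7 ]
  [ 0   0  1/4  -1/4  |   2 ]
R2 -> -1·R2
  [ 1   0  1/4  -1/4  |  -1 ]
  [ 0   1    0     0  |   2 ]
  [ 0  -1   -1     0  |  -7 ]
  [ 0   0  1/4  -1/4  |   2 ]
R3 -> R3 + R2
  [ 1  0  1/4  -1/4  |  -1 ]
  [ 0  1    0     0  |   2 ]
  [ 0  0   -1     0  |  -5 ]
  [ 0  0  1/4  -1/4  |   2 ]
R3 -> -1·R3
  [ 1  0  1/4  -1/4  |  -1 ]
  [ 0  1    0     0  |   2 ]
  [ 0  0    1     0  |   5 ]
  [ 0  0  1/4  -1/4  |   2 ]
R4 -> R4 − 1/4·R3
  [ 1  0  1/4  -1/4  |   -1 ]
  [ 0  1    0     0  |    2 ]
  [ 0  0    1     0  |    5 ]
  [ 0  0    0  -1/4  |  3/4 ]
R4 -> -4·R4
  [ 1  0  1/4  -1/4  |  -1 ]
  [ 0  1    0     0  |   2 ]
  [ 0  0    1     0  |   5 ]
  [ 0  0    0     1  |  -3 ]
R1 -> R1 + 1/4·R4
  [ 1  0  1/4  0  |  -7/4 ]
  [ 0  1    0  0  |     2 ]
  [ 0  0    1  0  |     5 ]
  [ 0  0    0  1  |    -3 ]
R1 -> R1 − 1/4·R3
  [ 1  0  0  0  |  -3 ]
  [ 0  1  0  0  |   2 ]
  [ 0  0  1  0  |   5 ]
  [ 0  0  0  1  |  -3 ]
Reading off the last column: x = -3, y = 2, z = 5, w = -3.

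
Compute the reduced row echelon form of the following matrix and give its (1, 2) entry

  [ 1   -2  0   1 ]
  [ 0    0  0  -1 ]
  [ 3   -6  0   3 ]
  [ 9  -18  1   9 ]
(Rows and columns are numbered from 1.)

-2

R3 -> R3 − 3·R1
  [ 1   -2  0   1 ]
  [ 0    0  0  -1 ]
  [ 0    0  0   0 ]
  [ 9  -18  1   9 ]
R4 -> R4 − 9·R1
  [ 1  -2  0   1 ]
  [ 0   0  0  -1 ]
  [ 0   0  0   0 ]
  [ 0   0  1   0 ]
R2 <-> R4
  [ 1  -2  0   1 ]
  [ 0   0  1   0 ]
  [ 0   0  0   0 ]
  [ 0   0  0  -1 ]
R3 <-> R4
  [ 1  -2  0   1 ]
  [ 0   0  1   0 ]
  [ 0   0  0  -1 ]
  [ 0   0  0   0 ]
R3 -> -1·R3
  [ 1  -2  0  1 ]
  [ 0   0  1  0 ]
  [ 0   0  0  1 ]
  [ 0   0  0  0 ]
R1 -> R1 − R3
  [ 1  -2  0  0 ]
  [ 0   0  1  0 ]
  [ 0   0  0  1 ]
  [ 0   0  0  0 ]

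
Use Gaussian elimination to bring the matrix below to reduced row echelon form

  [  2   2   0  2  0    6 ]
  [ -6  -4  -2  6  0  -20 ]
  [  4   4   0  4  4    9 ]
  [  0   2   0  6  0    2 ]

r1 ← 1/2·r1
  [  1   1   0  1  0    3 ]
  [ -6  -4  -2  6  0  -20 ]
  [  4   4   0  4  4    9 ]
  [  0   2   0  6  0    2 ]
r2 ← r2 + 6·r1
  [ 1  1   0   1  0   3 ]
  [ 0  2  -2  12  0  -2 ]
  [ 4  4   0   4  4   9 ]
  [ 0  2   0   6  0   2 ]
r3 ← r3 − 4·r1
  [ 1  1   0   1  0   3 ]
  [ 0  2  -2  12  0  -2 ]
  [ 0  0   0   0  4  -3 ]
  [ 0  2   0   6  0   2 ]
r2 ← 1/2·r2
  [ 1  1   0  1  0   3 ]
  [ 0  1  -1  6  0  -1 ]
  [ 0  0   0  0  4  -3 ]
  [ 0  2   0  6  0   2 ]
r4 ← r4 − 2·r2
  [ 1  1   0   1  0   3 ]
  [ 0  1  -1   6  0  -1 ]
  [ 0  0   0   0  4  -3 ]
  [ 0  0   2  -6  0   4 ]
r3 <=> r4
  [ 1  1   0   1  0   3 ]
  [ 0  1  -1   6  0  -1 ]
  [ 0  0   2  -6  0   4 ]
  [ 0  0   0   0  4  -3 ]
r3 ← 1/2·r3
  [ 1  1   0   1  0   3 ]
  [ 0  1  -1   6  0  -1 ]
  [ 0  0   1  -3  0   2 ]
  [ 0  0   0   0  4  -3 ]
r4 ← 1/4·r4
  [ 1  1   0   1  0     3 ]
  [ 0  1  -1   6  0    -1 ]
  [ 0  0   1  -3  0     2 ]
  [ 0  0   0   0  1  -3/4 ]
r2 ← r2 + r3
  [ 1  1  0   1  0     3 ]
  [ 0  1  0   3  0     1 ]
  [ 0  0  1  -3  0     2 ]
  [ 0  0  0   0  1  -3/4 ]
r1 ← r1 − r2
  [ 1  0  0  -2  0     2 ]
  [ 0  1  0   3  0     1 ]
  [ 0  0  1  -3  0     2 ]
  [ 0  0  0   0  1  -3/4 ]

[[1, 0, 0, -2, 0, 2], [0, 1, 0, 3, 0, 1], [0, 0, 1, -3, 0, 2], [0, 0, 0, 0, 1, -3/4]]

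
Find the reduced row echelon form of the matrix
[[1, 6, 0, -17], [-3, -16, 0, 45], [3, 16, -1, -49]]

r2 := r2 + 3·r1
  [ 1   6   0  -17 ]
  [ 0   2   0   -6 ]
  [ 3  16  -1  -49 ]
r3 := r3 − 3·r1
  [ 1   6   0  -17 ]
  [ 0   2   0   -6 ]
  [ 0  -2  -1    2 ]
r2 := 1/2·r2
  [ 1   6   0  -17 ]
  [ 0   1   0   -3 ]
  [ 0  -2  -1    2 ]
r3 := r3 + 2·r2
  [ 1  6   0  -17 ]
  [ 0  1   0   -3 ]
  [ 0  0  -1   -4 ]
r3 := -1·r3
  [ 1  6  0  -17 ]
  [ 0  1  0   -3 ]
  [ 0  0  1    4 ]
r1 := r1 − 6·r2
  [ 1  0  0   1 ]
  [ 0  1  0  -3 ]
  [ 0  0  1   4 ]

[[1, 0, 0, 1], [0, 1, 0, -3], [0, 0, 1, 4]]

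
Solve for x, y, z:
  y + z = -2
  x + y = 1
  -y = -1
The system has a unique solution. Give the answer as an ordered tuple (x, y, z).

(0, 1, -3)

Form the augmented matrix and row-reduce:
  [ 0   1  1  |  -2 ]
  [ 1   1  0  |   1 ]
  [ 0  -1  0  |  -1 ]
R1 <=> R2
  [ 1   1  0  |   1 ]
  [ 0   1  1  |  -2 ]
  [ 0  -1  0  |  -1 ]
R3 := R3 + R2
  [ 1  1  0  |   1 ]
  [ 0  1  1  |  -2 ]
  [ 0  0  1  |  -3 ]
R2 := R2 − R3
  [ 1  1  0  |   1 ]
  [ 0  1  0  |   1 ]
  [ 0  0  1  |  -3 ]
R1 := R1 − R2
  [ 1  0  0  |   0 ]
  [ 0  1  0  |   1 ]
  [ 0  0  1  |  -3 ]
Reading off the last column: x = 0, y = 1, z = -3.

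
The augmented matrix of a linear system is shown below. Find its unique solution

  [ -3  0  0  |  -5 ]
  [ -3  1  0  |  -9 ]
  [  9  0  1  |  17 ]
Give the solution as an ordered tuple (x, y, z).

(5/3, -4, 2)

ρ1 -> -1/3·ρ1
ρ2 -> ρ2 + 3·ρ1
ρ3 -> ρ3 − 9·ρ1
Reading off the last column: x = 5/3, y = -4, z = 2.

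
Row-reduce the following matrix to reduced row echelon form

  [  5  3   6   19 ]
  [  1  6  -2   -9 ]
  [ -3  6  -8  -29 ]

ρ1 ← 1/5·ρ1
ρ2 ← ρ2 − ρ1
ρ3 ← ρ3 + 3·ρ1
ρ2 ← 5/27·ρ2
ρ3 ← ρ3 − 39/5·ρ2
ρ3 ← 9/2·ρ3
ρ2 ← ρ2 + 16/27·ρ3
ρ1 ← ρ1 − 6/5·ρ3
ρ1 ← ρ1 − 3/5·ρ2

[[1, 0, 0, -1], [0, 1, 0, 0], [0, 0, 1, 4]]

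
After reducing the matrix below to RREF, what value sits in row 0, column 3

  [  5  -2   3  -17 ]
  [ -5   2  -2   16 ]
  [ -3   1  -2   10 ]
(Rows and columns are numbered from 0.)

-2

R1 → 1/5·R1
  [  1  -2/5  3/5  -17/5 ]
  [ -5     2   -2     16 ]
  [ -3     1   -2     10 ]
R2 → R2 + 5·R1
  [  1  -2/5  3/5  -17/5 ]
  [  0     0    1     -1 ]
  [ -3     1   -2     10 ]
R3 → R3 + 3·R1
  [ 1  -2/5   3/5  -17/5 ]
  [ 0     0     1     -1 ]
  [ 0  -1/5  -1/5   -1/5 ]
R2 <-> R3
  [ 1  -2/5   3/5  -17/5 ]
  [ 0  -1/5  -1/5   -1/5 ]
  [ 0     0     1     -1 ]
R2 → -5·R2
  [ 1  -2/5  3/5  -17/5 ]
  [ 0     1    1      1 ]
  [ 0     0    1     -1 ]
R2 → R2 − R3
  [ 1  -2/5  3/5  -17/5 ]
  [ 0     1    0      2 ]
  [ 0     0    1     -1 ]
R1 → R1 − 3/5·R3
  [ 1  -2/5  0  -14/5 ]
  [ 0     1  0      2 ]
  [ 0     0  1     -1 ]
R1 → R1 + 2/5·R2
  [ 1  0  0  -2 ]
  [ 0  1  0   2 ]
  [ 0  0  1  -1 ]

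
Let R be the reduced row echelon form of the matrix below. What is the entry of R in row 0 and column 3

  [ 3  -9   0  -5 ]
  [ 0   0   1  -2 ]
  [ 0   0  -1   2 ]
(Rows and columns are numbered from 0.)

Multiply r1 by 1/3.
  [ 1  -3   0  -5/3 ]
  [ 0   0   1    -2 ]
  [ 0   0  -1     2 ]
Add r2 to r3.
  [ 1  -3  0  -5/3 ]
  [ 0   0  1    -2 ]
  [ 0   0  0     0 ]

-5/3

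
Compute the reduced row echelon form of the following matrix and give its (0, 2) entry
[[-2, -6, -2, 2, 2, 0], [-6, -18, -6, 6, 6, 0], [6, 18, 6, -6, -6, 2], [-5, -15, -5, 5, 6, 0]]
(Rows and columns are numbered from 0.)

r1 ← -1/2·r1
  [  1    3   1  -1  -1  0 ]
  [ -6  -18  -6   6   6  0 ]
  [  6   18   6  -6  -6  2 ]
  [ -5  -15  -5   5   6  0 ]
r2 ← r2 + 6·r1
  [  1    3   1  -1  -1  0 ]
  [  0    0   0   0   0  0 ]
  [  6   18   6  -6  -6  2 ]
  [ -5  -15  -5   5   6  0 ]
r3 ← r3 − 6·r1
  [  1    3   1  -1  -1  0 ]
  [  0    0   0   0   0  0 ]
  [  0    0   0   0   0  2 ]
  [ -5  -15  -5   5   6  0 ]
r4 ← r4 + 5·r1
  [ 1  3  1  -1  -1  0 ]
  [ 0  0  0   0   0  0 ]
  [ 0  0  0   0   0  2 ]
  [ 0  0  0   0   1  0 ]
r2 ↔ r4
  [ 1  3  1  -1  -1  0 ]
  [ 0  0  0   0   1  0 ]
  [ 0  0  0   0   0  2 ]
  [ 0  0  0   0   0  0 ]
r3 ← 1/2·r3
  [ 1  3  1  -1  -1  0 ]
  [ 0  0  0   0   1  0 ]
  [ 0  0  0   0   0  1 ]
  [ 0  0  0   0   0  0 ]
r1 ← r1 + r2
  [ 1  3  1  -1  0  0 ]
  [ 0  0  0   0  1  0 ]
  [ 0  0  0   0  0  1 ]
  [ 0  0  0   0  0  0 ]

1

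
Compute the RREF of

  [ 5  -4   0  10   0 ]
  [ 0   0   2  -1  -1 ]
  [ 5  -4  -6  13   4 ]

R1 -> 1/5·R1
  [ 1  -4/5   0   2   0 ]
  [ 0     0   2  -1  -1 ]
  [ 5    -4  -6  13   4 ]
R3 -> R3 − 5·R1
  [ 1  -4/5   0   2   0 ]
  [ 0     0   2  -1  -1 ]
  [ 0     0  -6   3   4 ]
R2 -> 1/2·R2
  [ 1  -4/5   0     2     0 ]
  [ 0     0   1  -1/2  -1/2 ]
  [ 0     0  -6     3     4 ]
R3 -> R3 + 6·R2
  [ 1  -4/5  0     2     0 ]
  [ 0     0  1  -1/2  -1/2 ]
  [ 0     0  0     0     1 ]
R2 -> R2 + 1/2·R3
  [ 1  -4/5  0     2  0 ]
  [ 0     0  1  -1/2  0 ]
  [ 0     0  0     0  1 ]

[[1, -4/5, 0, 2, 0], [0, 0, 1, -1/2, 0], [0, 0, 0, 0, 1]]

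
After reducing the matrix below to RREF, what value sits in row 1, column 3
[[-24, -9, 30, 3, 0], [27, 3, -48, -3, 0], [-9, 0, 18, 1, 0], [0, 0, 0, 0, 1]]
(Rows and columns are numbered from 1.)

r1 := -1/24·r1
  [  1  3/8  -5/4  -1/8  0 ]
  [ 27    3   -48    -3  0 ]
  [ -9    0    18     1  0 ]
  [  0    0     0     0  1 ]
r2 := r2 − 27·r1
  [  1    3/8   -5/4  -1/8  0 ]
  [  0  -57/8  -57/4   3/8  0 ]
  [ -9      0     18     1  0 ]
  [  0      0      0     0  1 ]
r3 := r3 + 9·r1
  [ 1    3/8   -5/4  -1/8  0 ]
  [ 0  -57/8  -57/4   3/8  0 ]
  [ 0   27/8   27/4  -1/8  0 ]
  [ 0      0      0     0  1 ]
r2 := -8/57·r2
  [ 1   3/8  -5/4   -1/8  0 ]
  [ 0     1     2  -1/19  0 ]
  [ 0  27/8  27/4   -1/8  0 ]
  [ 0     0     0      0  1 ]
r3 := r3 − 27/8·r2
  [ 1  3/8  -5/4   -1/8  0 ]
  [ 0    1     2  -1/19  0 ]
  [ 0    0     0   1/19  0 ]
  [ 0    0     0      0  1 ]
r3 := 19·r3
  [ 1  3/8  -5/4   -1/8  0 ]
  [ 0    1     2  -1/19  0 ]
  [ 0    0     0      1  0 ]
  [ 0    0     0      0  1 ]
r2 := r2 + 1/19·r3
  [ 1  3/8  -5/4  -1/8  0 ]
  [ 0    1     2     0  0 ]
  [ 0    0     0     1  0 ]
  [ 0    0     0     0  1 ]
r1 := r1 + 1/8·r3
  [ 1  3/8  -5/4  0  0 ]
  [ 0    1     2  0  0 ]
  [ 0    0     0  1  0 ]
  [ 0    0     0  0  1 ]
r1 := r1 − 3/8·r2
  [ 1  0  -2  0  0 ]
  [ 0  1   2  0  0 ]
  [ 0  0   0  1  0 ]
  [ 0  0   0  0  1 ]

-2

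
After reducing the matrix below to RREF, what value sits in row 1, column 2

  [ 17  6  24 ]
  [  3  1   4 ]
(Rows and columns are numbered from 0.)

4

R1 := 1/17·R1
  [ 1  6/17  24/17 ]
  [ 3     1      4 ]
R2 := R2 − 3·R1
  [ 1   6/17  24/17 ]
  [ 0  -1/17  -4/17 ]
R2 := -17·R2
  [ 1  6/17  24/17 ]
  [ 0     1      4 ]
R1 := R1 − 6/17·R2
  [ 1  0  0 ]
  [ 0  1  4 ]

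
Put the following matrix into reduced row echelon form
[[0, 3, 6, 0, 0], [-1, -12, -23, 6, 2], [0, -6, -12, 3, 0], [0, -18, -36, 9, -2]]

[[1, 0, -1, 0, 0], [0, 1, 2, 0, 0], [0, 0, 0, 1, 0], [0, 0, 0, 0, 1]]

ρ1 <=> ρ2
  [ -1  -12  -23  6   2 ]
  [  0    3    6  0   0 ]
  [  0   -6  -12  3   0 ]
  [  0  -18  -36  9  -2 ]
ρ1 -> -1·ρ1
  [ 1   12   23  -6  -2 ]
  [ 0    3    6   0   0 ]
  [ 0   -6  -12   3   0 ]
  [ 0  -18  -36   9  -2 ]
ρ2 -> 1/3·ρ2
  [ 1   12   23  -6  -2 ]
  [ 0    1    2   0   0 ]
  [ 0   -6  -12   3   0 ]
  [ 0  -18  -36   9  -2 ]
ρ3 -> ρ3 + 6·ρ2
  [ 1   12   23  -6  -2 ]
  [ 0    1    2   0   0 ]
  [ 0    0    0   3   0 ]
  [ 0  -18  -36   9  -2 ]
ρ4 -> ρ4 + 18·ρ2
  [ 1  12  23  -6  -2 ]
  [ 0   1   2   0   0 ]
  [ 0   0   0   3   0 ]
  [ 0   0   0   9  -2 ]
ρ3 -> 1/3·ρ3
  [ 1  12  23  -6  -2 ]
  [ 0   1   2   0   0 ]
  [ 0   0   0   1   0 ]
  [ 0   0   0   9  -2 ]
ρ4 -> ρ4 − 9·ρ3
  [ 1  12  23  -6  -2 ]
  [ 0   1   2   0   0 ]
  [ 0   0   0   1   0 ]
  [ 0   0   0   0  -2 ]
ρ4 -> -1/2·ρ4
  [ 1  12  23  -6  -2 ]
  [ 0   1   2   0   0 ]
  [ 0   0   0   1   0 ]
  [ 0   0   0   0   1 ]
ρ1 -> ρ1 + 2·ρ4
  [ 1  12  23  -6  0 ]
  [ 0   1   2   0  0 ]
  [ 0   0   0   1  0 ]
  [ 0   0   0   0  1 ]
ρ1 -> ρ1 + 6·ρ3
  [ 1  12  23  0  0 ]
  [ 0   1   2  0  0 ]
  [ 0   0   0  1  0 ]
  [ 0   0   0  0  1 ]
ρ1 -> ρ1 − 12·ρ2
  [ 1  0  -1  0  0 ]
  [ 0  1   2  0  0 ]
  [ 0  0   0  1  0 ]
  [ 0  0   0  0  1 ]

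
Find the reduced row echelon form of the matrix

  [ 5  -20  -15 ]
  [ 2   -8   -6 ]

[[1, -4, -3], [0, 0, 0]]

ρ1 := 1/5·ρ1
  [ 1  -4  -3 ]
  [ 2  -8  -6 ]
ρ2 := ρ2 − 2·ρ1
  [ 1  -4  -3 ]
  [ 0   0   0 ]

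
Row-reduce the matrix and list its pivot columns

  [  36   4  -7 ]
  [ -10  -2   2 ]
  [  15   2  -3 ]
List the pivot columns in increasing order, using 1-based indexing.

R1 := 1/36·R1
  [   1  1/9  -7/36 ]
  [ -10   -2      2 ]
  [  15    2     -3 ]
R2 := R2 + 10·R1
  [  1   1/9  -7/36 ]
  [  0  -8/9   1/18 ]
  [ 15     2     -3 ]
R3 := R3 − 15·R1
  [ 1   1/9  -7/36 ]
  [ 0  -8/9   1/18 ]
  [ 0   1/3  -1/12 ]
R2 := -9/8·R2
  [ 1  1/9  -7/36 ]
  [ 0    1  -1/16 ]
  [ 0  1/3  -1/12 ]
R3 := R3 − 1/3·R2
  [ 1  1/9  -7/36 ]
  [ 0    1  -1/16 ]
  [ 0    0  -1/16 ]
R3 := -16·R3
  [ 1  1/9  -7/36 ]
  [ 0    1  -1/16 ]
  [ 0    0      1 ]
R2 := R2 + 1/16·R3
  [ 1  1/9  -7/36 ]
  [ 0    1      0 ]
  [ 0    0      1 ]
R1 := R1 + 7/36·R3
  [ 1  1/9  0 ]
  [ 0    1  0 ]
  [ 0    0  1 ]
R1 := R1 − 1/9·R2
  [ 1  0  0 ]
  [ 0  1  0 ]
  [ 0  0  1 ]
Pivot columns are the columns containing a leading 1.

1, 2, 3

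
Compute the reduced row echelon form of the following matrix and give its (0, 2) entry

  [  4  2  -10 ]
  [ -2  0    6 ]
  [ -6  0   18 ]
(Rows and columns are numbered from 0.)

R1 -> 1/4·R1
R2 -> R2 + 2·R1
R3 -> R3 + 6·R1
R3 -> R3 − 3·R2
R1 -> R1 − 1/2·R2

-3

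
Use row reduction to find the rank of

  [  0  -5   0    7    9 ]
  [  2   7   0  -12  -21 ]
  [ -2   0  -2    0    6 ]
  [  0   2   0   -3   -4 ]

rank = 4

ρ1 <-> ρ2
ρ1 -> 1/2·ρ1
ρ3 -> ρ3 + 2·ρ1
ρ2 -> -1/5·ρ2
ρ3 -> ρ3 − 7·ρ2
ρ4 -> ρ4 − 2·ρ2
ρ3 -> -1/2·ρ3
ρ4 -> -5·ρ4
ρ3 -> ρ3 − 11/10·ρ4
ρ2 -> ρ2 + 7/5·ρ4
ρ1 -> ρ1 + 6·ρ4
ρ1 -> ρ1 − 7/2·ρ2
The reduced form has 4 nonzero rows.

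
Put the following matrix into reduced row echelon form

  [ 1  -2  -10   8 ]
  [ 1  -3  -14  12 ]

Subtract R1 from R2.
  [ 1  -2  -10  8 ]
  [ 0  -1   -4  4 ]
Multiply R2 by -1.
  [ 1  -2  -10   8 ]
  [ 0   1    4  -4 ]
Add 2 times R2 to R1.
  [ 1  0  -2   0 ]
  [ 0  1   4  -4 ]

[[1, 0, -2, 0], [0, 1, 4, -4]]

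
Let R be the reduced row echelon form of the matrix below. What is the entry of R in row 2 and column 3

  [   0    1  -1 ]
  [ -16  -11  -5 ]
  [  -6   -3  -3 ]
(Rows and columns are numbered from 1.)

-1

r1 <-> r2
  [ -16  -11  -5 ]
  [   0    1  -1 ]
  [  -6   -3  -3 ]
r1 → -1/16·r1
  [  1  11/16  5/16 ]
  [  0      1    -1 ]
  [ -6     -3    -3 ]
r3 → r3 + 6·r1
  [ 1  11/16  5/16 ]
  [ 0      1    -1 ]
  [ 0    9/8  -9/8 ]
r3 → r3 − 9/8·r2
  [ 1  11/16  5/16 ]
  [ 0      1    -1 ]
  [ 0      0     0 ]
r1 → r1 − 11/16·r2
  [ 1  0   1 ]
  [ 0  1  -1 ]
  [ 0  0   0 ]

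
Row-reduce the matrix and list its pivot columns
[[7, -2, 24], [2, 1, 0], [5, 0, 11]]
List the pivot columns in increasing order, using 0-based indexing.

ρ1 := 1/7·ρ1
ρ2 := ρ2 − 2·ρ1
ρ3 := ρ3 − 5·ρ1
ρ2 := 7/11·ρ2
ρ3 := ρ3 − 10/7·ρ2
ρ3 := 11·ρ3
ρ2 := ρ2 + 48/11·ρ3
ρ1 := ρ1 − 24/7·ρ3
ρ1 := ρ1 + 2/7·ρ2
Pivot columns are the columns containing a leading 1.

0, 1, 2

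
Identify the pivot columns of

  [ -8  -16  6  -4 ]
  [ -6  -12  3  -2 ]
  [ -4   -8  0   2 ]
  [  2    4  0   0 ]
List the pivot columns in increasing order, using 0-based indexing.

ρ1 := -1/8·ρ1
  [  1    2  -3/4  1/2 ]
  [ -6  -12     3   -2 ]
  [ -4   -8     0    2 ]
  [  2    4     0    0 ]
ρ2 := ρ2 + 6·ρ1
  [  1   2  -3/4  1/2 ]
  [  0   0  -3/2    1 ]
  [ -4  -8     0    2 ]
  [  2   4     0    0 ]
ρ3 := ρ3 + 4·ρ1
  [ 1  2  -3/4  1/2 ]
  [ 0  0  -3/2    1 ]
  [ 0  0    -3    4 ]
  [ 2  4     0    0 ]
ρ4 := ρ4 − 2·ρ1
  [ 1  2  -3/4  1/2 ]
  [ 0  0  -3/2    1 ]
  [ 0  0    -3    4 ]
  [ 0  0   3/2   -1 ]
ρ2 := -2/3·ρ2
  [ 1  2  -3/4   1/2 ]
  [ 0  0     1  -2/3 ]
  [ 0  0    -3     4 ]
  [ 0  0   3/2    -1 ]
ρ3 := ρ3 + 3·ρ2
  [ 1  2  -3/4   1/2 ]
  [ 0  0     1  -2/3 ]
  [ 0  0     0     2 ]
  [ 0  0   3/2    -1 ]
ρ4 := ρ4 − 3/2·ρ2
  [ 1  2  -3/4   1/2 ]
  [ 0  0     1  -2/3 ]
  [ 0  0     0     2 ]
  [ 0  0     0     0 ]
ρ3 := 1/2·ρ3
  [ 1  2  -3/4   1/2 ]
  [ 0  0     1  -2/3 ]
  [ 0  0     0     1 ]
  [ 0  0     0     0 ]
ρ2 := ρ2 + 2/3·ρ3
  [ 1  2  -3/4  1/2 ]
  [ 0  0     1    0 ]
  [ 0  0     0    1 ]
  [ 0  0     0    0 ]
ρ1 := ρ1 − 1/2·ρ3
  [ 1  2  -3/4  0 ]
  [ 0  0     1  0 ]
  [ 0  0     0  1 ]
  [ 0  0     0  0 ]
ρ1 := ρ1 + 3/4·ρ2
  [ 1  2  0  0 ]
  [ 0  0  1  0 ]
  [ 0  0  0  1 ]
  [ 0  0  0  0 ]
Pivot columns are the columns containing a leading 1.

0, 2, 3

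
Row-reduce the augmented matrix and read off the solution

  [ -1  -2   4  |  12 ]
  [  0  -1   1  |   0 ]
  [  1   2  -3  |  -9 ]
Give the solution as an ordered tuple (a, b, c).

(-6, 3, 3)

R1 → -1·R1
  [ 1   2  -4  |  -12 ]
  [ 0  -1   1  |    0 ]
  [ 1   2  -3  |   -9 ]
R3 → R3 − R1
  [ 1   2  -4  |  -12 ]
  [ 0  -1   1  |    0 ]
  [ 0   0   1  |    3 ]
R2 → -1·R2
  [ 1  2  -4  |  -12 ]
  [ 0  1  -1  |    0 ]
  [ 0  0   1  |    3 ]
R2 → R2 + R3
  [ 1  2  -4  |  -12 ]
  [ 0  1   0  |    3 ]
  [ 0  0   1  |    3 ]
R1 → R1 + 4·R3
  [ 1  2  0  |  0 ]
  [ 0  1  0  |  3 ]
  [ 0  0  1  |  3 ]
R1 → R1 − 2·R2
  [ 1  0  0  |  -6 ]
  [ 0  1  0  |   3 ]
  [ 0  0  1  |   3 ]
Reading off the last column: a = -6, b = 3, c = 3.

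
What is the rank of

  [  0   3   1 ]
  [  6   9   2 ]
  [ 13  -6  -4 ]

rank = 3

R1 <=> R2
R1 := 1/6·R1
R3 := R3 − 13·R1
R2 := 1/3·R2
R3 := R3 + 51/2·R2
R3 := 6·R3
R2 := R2 − 1/3·R3
R1 := R1 − 1/3·R3
R1 := R1 − 3/2·R2
The reduced form has 3 nonzero rows.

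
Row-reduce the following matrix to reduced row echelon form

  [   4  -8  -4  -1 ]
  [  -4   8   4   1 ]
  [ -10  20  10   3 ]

[[1, -2, -1, 0], [0, 0, 0, 1], [0, 0, 0, 0]]

r1 → 1/4·r1
  [   1  -2  -1  -1/4 ]
  [  -4   8   4     1 ]
  [ -10  20  10     3 ]
r2 → r2 + 4·r1
  [   1  -2  -1  -1/4 ]
  [   0   0   0     0 ]
  [ -10  20  10     3 ]
r3 → r3 + 10·r1
  [ 1  -2  -1  -1/4 ]
  [ 0   0   0     0 ]
  [ 0   0   0   1/2 ]
r2 <-> r3
  [ 1  -2  -1  -1/4 ]
  [ 0   0   0   1/2 ]
  [ 0   0   0     0 ]
r2 → 2·r2
  [ 1  -2  -1  -1/4 ]
  [ 0   0   0     1 ]
  [ 0   0   0     0 ]
r1 → r1 + 1/4·r2
  [ 1  -2  -1  0 ]
  [ 0   0   0  1 ]
  [ 0   0   0  0 ]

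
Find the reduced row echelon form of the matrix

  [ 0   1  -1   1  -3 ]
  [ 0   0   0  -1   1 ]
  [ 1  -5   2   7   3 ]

[[1, 0, -3, 0, 0], [0, 1, -1, 0, -2], [0, 0, 0, 1, -1]]

ρ1 <-> ρ3
ρ2 <-> ρ3
ρ3 → -1·ρ3
ρ2 → ρ2 − ρ3
ρ1 → ρ1 − 7·ρ3
ρ1 → ρ1 + 5·ρ2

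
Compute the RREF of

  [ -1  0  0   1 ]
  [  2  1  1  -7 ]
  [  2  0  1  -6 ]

[[1, 0, 0, -1], [0, 1, 0, -1], [0, 0, 1, -4]]

R1 ← -1·R1
R2 ← R2 − 2·R1
R3 ← R3 − 2·R1
R2 ← R2 − R3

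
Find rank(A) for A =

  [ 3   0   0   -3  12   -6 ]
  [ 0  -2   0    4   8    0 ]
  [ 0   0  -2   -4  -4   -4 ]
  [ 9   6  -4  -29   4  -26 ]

rank = 3

r1 → 1/3·r1
  [ 1   0   0   -1   4   -2 ]
  [ 0  -2   0    4   8    0 ]
  [ 0   0  -2   -4  -4   -4 ]
  [ 9   6  -4  -29   4  -26 ]
r4 → r4 − 9·r1
  [ 1   0   0   -1    4  -2 ]
  [ 0  -2   0    4    8   0 ]
  [ 0   0  -2   -4   -4  -4 ]
  [ 0   6  -4  -20  -32  -8 ]
r2 → -1/2·r2
  [ 1  0   0   -1    4  -2 ]
  [ 0  1   0   -2   -4   0 ]
  [ 0  0  -2   -4   -4  -4 ]
  [ 0  6  -4  -20  -32  -8 ]
r4 → r4 − 6·r2
  [ 1  0   0  -1   4  -2 ]
  [ 0  1   0  -2  -4   0 ]
  [ 0  0  -2  -4  -4  -4 ]
  [ 0  0  -4  -8  -8  -8 ]
r3 → -1/2·r3
  [ 1  0   0  -1   4  -2 ]
  [ 0  1   0  -2  -4   0 ]
  [ 0  0   1   2   2   2 ]
  [ 0  0  -4  -8  -8  -8 ]
r4 → r4 + 4·r3
  [ 1  0  0  -1   4  -2 ]
  [ 0  1  0  -2  -4   0 ]
  [ 0  0  1   2   2   2 ]
  [ 0  0  0   0   0   0 ]
The reduced form has 3 nonzero rows.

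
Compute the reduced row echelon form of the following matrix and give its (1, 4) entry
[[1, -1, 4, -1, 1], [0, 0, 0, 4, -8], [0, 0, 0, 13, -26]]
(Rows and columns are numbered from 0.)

r2 := 1/4·r2
r3 := r3 − 13·r2
r1 := r1 + r2

-2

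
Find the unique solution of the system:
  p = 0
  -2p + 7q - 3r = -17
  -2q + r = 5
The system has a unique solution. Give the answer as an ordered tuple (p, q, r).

Form the augmented matrix and row-reduce:
  [  1   0   0  |    0 ]
  [ -2   7  -3  |  -17 ]
  [  0  -2   1  |    5 ]
Add 2 times r1 to r2.
  [ 1   0   0  |    0 ]
  [ 0   7  -3  |  -17 ]
  [ 0  -2   1  |    5 ]
Multiply r2 by 1/7.
  [ 1   0     0  |      0 ]
  [ 0   1  -3/7  |  -17/7 ]
  [ 0  -2     1  |      5 ]
Add 2 times r2 to r3.
  [ 1  0     0  |      0 ]
  [ 0  1  -3/7  |  -17/7 ]
  [ 0  0   1/7  |    1/7 ]
Multiply r3 by 7.
  [ 1  0     0  |      0 ]
  [ 0  1  -3/7  |  -17/7 ]
  [ 0  0     1  |      1 ]
Add 3/7 times r3 to r2.
  [ 1  0  0  |   0 ]
  [ 0  1  0  |  -2 ]
  [ 0  0  1  |   1 ]
Reading off the last column: p = 0, q = -2, r = 1.

(0, -2, 1)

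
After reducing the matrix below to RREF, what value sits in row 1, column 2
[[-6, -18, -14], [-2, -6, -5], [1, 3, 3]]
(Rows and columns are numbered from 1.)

r1 ← -1/6·r1
r2 ← r2 + 2·r1
r3 ← r3 − r1
r2 ← -3·r2
r3 ← r3 − 2/3·r2
r1 ← r1 − 7/3·r2

3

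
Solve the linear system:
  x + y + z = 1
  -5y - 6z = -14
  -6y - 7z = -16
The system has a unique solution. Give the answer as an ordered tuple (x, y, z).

Form the augmented matrix and row-reduce:
  [ 1   1   1  |    1 ]
  [ 0  -5  -6  |  -14 ]
  [ 0  -6  -7  |  -16 ]
ρ2 ← -1/5·ρ2
  [ 1   1    1  |     1 ]
  [ 0   1  6/5  |  14/5 ]
  [ 0  -6   -7  |   -16 ]
ρ3 ← ρ3 + 6·ρ2
  [ 1  1    1  |     1 ]
  [ 0  1  6/5  |  14/5 ]
  [ 0  0  1/5  |   4/5 ]
ρ3 ← 5·ρ3
  [ 1  1    1  |     1 ]
  [ 0  1  6/5  |  14/5 ]
  [ 0  0    1  |     4 ]
ρ2 ← ρ2 − 6/5·ρ3
  [ 1  1  1  |   1 ]
  [ 0  1  0  |  -2 ]
  [ 0  0  1  |   4 ]
ρ1 ← ρ1 − ρ3
  [ 1  1  0  |  -3 ]
  [ 0  1  0  |  -2 ]
  [ 0  0  1  |   4 ]
ρ1 ← ρ1 − ρ2
  [ 1  0  0  |  -1 ]
  [ 0  1  0  |  -2 ]
  [ 0  0  1  |   4 ]
Reading off the last column: x = -1, y = -2, z = 4.

(-1, -2, 4)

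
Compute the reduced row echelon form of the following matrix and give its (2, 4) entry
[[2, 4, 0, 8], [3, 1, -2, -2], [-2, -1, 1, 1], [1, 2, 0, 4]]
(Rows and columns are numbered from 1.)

r1 → 1/2·r1
  [  1   2   0   4 ]
  [  3   1  -2  -2 ]
  [ -2  -1   1   1 ]
  [  1   2   0   4 ]
r2 → r2 − 3·r1
  [  1   2   0    4 ]
  [  0  -5  -2  -14 ]
  [ -2  -1   1    1 ]
  [  1   2   0    4 ]
r3 → r3 + 2·r1
  [ 1   2   0    4 ]
  [ 0  -5  -2  -14 ]
  [ 0   3   1    9 ]
  [ 1   2   0    4 ]
r4 → r4 − r1
  [ 1   2   0    4 ]
  [ 0  -5  -2  -14 ]
  [ 0   3   1    9 ]
  [ 0   0   0    0 ]
r2 → -1/5·r2
  [ 1  2    0     4 ]
  [ 0  1  2/5  14/5 ]
  [ 0  3    1     9 ]
  [ 0  0    0     0 ]
r3 → r3 − 3·r2
  [ 1  2     0     4 ]
  [ 0  1   2/5  14/5 ]
  [ 0  0  -1/5   3/5 ]
  [ 0  0     0     0 ]
r3 → -5·r3
  [ 1  2    0     4 ]
  [ 0  1  2/5  14/5 ]
  [ 0  0    1    -3 ]
  [ 0  0    0     0 ]
r2 → r2 − 2/5·r3
  [ 1  2  0   4 ]
  [ 0  1  0   4 ]
  [ 0  0  1  -3 ]
  [ 0  0  0   0 ]
r1 → r1 − 2·r2
  [ 1  0  0  -4 ]
  [ 0  1  0   4 ]
  [ 0  0  1  -3 ]
  [ 0  0  0   0 ]

4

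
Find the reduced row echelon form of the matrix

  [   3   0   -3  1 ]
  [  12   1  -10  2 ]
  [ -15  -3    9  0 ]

R1 -> 1/3·R1
  [   1   0   -1  1/3 ]
  [  12   1  -10    2 ]
  [ -15  -3    9    0 ]
R2 -> R2 − 12·R1
  [   1   0  -1  1/3 ]
  [   0   1   2   -2 ]
  [ -15  -3   9    0 ]
R3 -> R3 + 15·R1
  [ 1   0  -1  1/3 ]
  [ 0   1   2   -2 ]
  [ 0  -3  -6    5 ]
R3 -> R3 + 3·R2
  [ 1  0  -1  1/3 ]
  [ 0  1   2   -2 ]
  [ 0  0   0   -1 ]
R3 -> -1·R3
  [ 1  0  -1  1/3 ]
  [ 0  1   2   -2 ]
  [ 0  0   0    1 ]
R2 -> R2 + 2·R3
  [ 1  0  -1  1/3 ]
  [ 0  1   2    0 ]
  [ 0  0   0    1 ]
R1 -> R1 − 1/3·R3
  [ 1  0  -1  0 ]
  [ 0  1   2  0 ]
  [ 0  0   0  1 ]

[[1, 0, -1, 0], [0, 1, 2, 0], [0, 0, 0, 1]]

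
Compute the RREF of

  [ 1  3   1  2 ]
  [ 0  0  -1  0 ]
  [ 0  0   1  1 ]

R2 ← -1·R2
  [ 1  3  1  2 ]
  [ 0  0  1  0 ]
  [ 0  0  1  1 ]
R3 ← R3 − R2
  [ 1  3  1  2 ]
  [ 0  0  1  0 ]
  [ 0  0  0  1 ]
R1 ← R1 − 2·R3
  [ 1  3  1  0 ]
  [ 0  0  1  0 ]
  [ 0  0  0  1 ]
R1 ← R1 − R2
  [ 1  3  0  0 ]
  [ 0  0  1  0 ]
  [ 0  0  0  1 ]

[[1, 3, 0, 0], [0, 0, 1, 0], [0, 0, 0, 1]]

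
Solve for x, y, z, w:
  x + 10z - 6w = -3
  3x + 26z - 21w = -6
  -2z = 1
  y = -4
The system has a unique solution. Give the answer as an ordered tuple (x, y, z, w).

(0, -4, -1/2, -1/3)

Form the augmented matrix and row-reduce:
  [ 1  0  10   -6  |  -3 ]
  [ 3  0  26  -21  |  -6 ]
  [ 0  0  -2    0  |   1 ]
  [ 0  1   0    0  |  -4 ]
R2 → R2 − 3·R1
  [ 1  0  10  -6  |  -3 ]
  [ 0  0  -4  -3  |   3 ]
  [ 0  0  -2   0  |   1 ]
  [ 0  1   0   0  |  -4 ]
R2 <=> R4
  [ 1  0  10  -6  |  -3 ]
  [ 0  1   0   0  |  -4 ]
  [ 0  0  -2   0  |   1 ]
  [ 0  0  -4  -3  |   3 ]
R3 → -1/2·R3
  [ 1  0  10  -6  |    -3 ]
  [ 0  1   0   0  |    -4 ]
  [ 0  0   1   0  |  -1/2 ]
  [ 0  0  -4  -3  |     3 ]
R4 → R4 + 4·R3
  [ 1  0  10  -6  |    -3 ]
  [ 0  1   0   0  |    -4 ]
  [ 0  0   1   0  |  -1/2 ]
  [ 0  0   0  -3  |     1 ]
R4 → -1/3·R4
  [ 1  0  10  -6  |    -3 ]
  [ 0  1   0   0  |    -4 ]
  [ 0  0   1   0  |  -1/2 ]
  [ 0  0   0   1  |  -1/3 ]
R1 → R1 + 6·R4
  [ 1  0  10  0  |    -5 ]
  [ 0  1   0  0  |    -4 ]
  [ 0  0   1  0  |  -1/2 ]
  [ 0  0   0  1  |  -1/3 ]
R1 → R1 − 10·R3
  [ 1  0  0  0  |     0 ]
  [ 0  1  0  0  |    -4 ]
  [ 0  0  1  0  |  -1/2 ]
  [ 0  0  0  1  |  -1/3 ]
Reading off the last column: x = 0, y = -4, z = -1/2, w = -1/3.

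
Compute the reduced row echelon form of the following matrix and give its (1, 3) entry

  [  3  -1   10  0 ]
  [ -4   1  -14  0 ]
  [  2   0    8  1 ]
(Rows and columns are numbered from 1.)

4

Multiply ρ1 by 1/3.
  [  1  -1/3  10/3  0 ]
  [ -4     1   -14  0 ]
  [  2     0     8  1 ]
Add 4 times ρ1 to ρ2.
  [ 1  -1/3  10/3  0 ]
  [ 0  -1/3  -2/3  0 ]
  [ 2     0     8  1 ]
Subtract 2 times ρ1 from ρ3.
  [ 1  -1/3  10/3  0 ]
  [ 0  -1/3  -2/3  0 ]
  [ 0   2/3   4/3  1 ]
Multiply ρ2 by -3.
  [ 1  -1/3  10/3  0 ]
  [ 0     1     2  0 ]
  [ 0   2/3   4/3  1 ]
Subtract 2/3 times ρ2 from ρ3.
  [ 1  -1/3  10/3  0 ]
  [ 0     1     2  0 ]
  [ 0     0     0  1 ]
Add 1/3 times ρ2 to ρ1.
  [ 1  0  4  0 ]
  [ 0  1  2  0 ]
  [ 0  0  0  1 ]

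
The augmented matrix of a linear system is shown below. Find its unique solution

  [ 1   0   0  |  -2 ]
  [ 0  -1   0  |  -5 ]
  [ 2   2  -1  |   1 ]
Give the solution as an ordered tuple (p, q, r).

R3 ← R3 − 2·R1
  [ 1   0   0  |  -2 ]
  [ 0  -1   0  |  -5 ]
  [ 0   2  -1  |   5 ]
R2 ← -1·R2
  [ 1  0   0  |  -2 ]
  [ 0  1   0  |   5 ]
  [ 0  2  -1  |   5 ]
R3 ← R3 − 2·R2
  [ 1  0   0  |  -2 ]
  [ 0  1   0  |   5 ]
  [ 0  0  -1  |  -5 ]
R3 ← -1·R3
  [ 1  0  0  |  -2 ]
  [ 0  1  0  |   5 ]
  [ 0  0  1  |   5 ]
Reading off the last column: p = -2, q = 5, r = 5.

(-2, 5, 5)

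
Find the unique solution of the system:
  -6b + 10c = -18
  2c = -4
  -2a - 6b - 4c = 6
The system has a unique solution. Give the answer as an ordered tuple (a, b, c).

Form the augmented matrix and row-reduce:
  [  0  -6  10  |  -18 ]
  [  0   0   2  |   -4 ]
  [ -2  -6  -4  |    6 ]
ρ1 <=> ρ3
ρ1 := -1/2·ρ1
ρ2 <=> ρ3
ρ2 := -1/6·ρ2
ρ3 := 1/2·ρ3
ρ2 := ρ2 + 5/3·ρ3
ρ1 := ρ1 − 2·ρ3
ρ1 := ρ1 − 3·ρ2
Reading off the last column: a = 2, b = -1/3, c = -2.

(2, -1/3, -2)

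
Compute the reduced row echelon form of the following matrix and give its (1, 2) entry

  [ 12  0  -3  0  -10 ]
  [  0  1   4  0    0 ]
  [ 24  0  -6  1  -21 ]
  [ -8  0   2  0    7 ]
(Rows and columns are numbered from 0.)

4

R1 → 1/12·R1
  [  1  0  -1/4  0  -5/6 ]
  [  0  1     4  0     0 ]
  [ 24  0    -6  1   -21 ]
  [ -8  0     2  0     7 ]
R3 → R3 − 24·R1
  [  1  0  -1/4  0  -5/6 ]
  [  0  1     4  0     0 ]
  [  0  0     0  1    -1 ]
  [ -8  0     2  0     7 ]
R4 → R4 + 8·R1
  [ 1  0  -1/4  0  -5/6 ]
  [ 0  1     4  0     0 ]
  [ 0  0     0  1    -1 ]
  [ 0  0     0  0   1/3 ]
R4 → 3·R4
  [ 1  0  -1/4  0  -5/6 ]
  [ 0  1     4  0     0 ]
  [ 0  0     0  1    -1 ]
  [ 0  0     0  0     1 ]
R3 → R3 + R4
  [ 1  0  -1/4  0  -5/6 ]
  [ 0  1     4  0     0 ]
  [ 0  0     0  1     0 ]
  [ 0  0     0  0     1 ]
R1 → R1 + 5/6·R4
  [ 1  0  -1/4  0  0 ]
  [ 0  1     4  0  0 ]
  [ 0  0     0  1  0 ]
  [ 0  0     0  0  1 ]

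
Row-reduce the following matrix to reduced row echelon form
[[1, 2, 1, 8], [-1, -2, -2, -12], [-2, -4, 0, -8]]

ρ2 ← ρ2 + ρ1
  [  1   2   1   8 ]
  [  0   0  -1  -4 ]
  [ -2  -4   0  -8 ]
ρ3 ← ρ3 + 2·ρ1
  [ 1  2   1   8 ]
  [ 0  0  -1  -4 ]
  [ 0  0   2   8 ]
ρ2 ← -1·ρ2
  [ 1  2  1  8 ]
  [ 0  0  1  4 ]
  [ 0  0  2  8 ]
ρ3 ← ρ3 − 2·ρ2
  [ 1  2  1  8 ]
  [ 0  0  1  4 ]
  [ 0  0  0  0 ]
ρ1 ← ρ1 − ρ2
  [ 1  2  0  4 ]
  [ 0  0  1  4 ]
  [ 0  0  0  0 ]

[[1, 2, 0, 4], [0, 0, 1, 4], [0, 0, 0, 0]]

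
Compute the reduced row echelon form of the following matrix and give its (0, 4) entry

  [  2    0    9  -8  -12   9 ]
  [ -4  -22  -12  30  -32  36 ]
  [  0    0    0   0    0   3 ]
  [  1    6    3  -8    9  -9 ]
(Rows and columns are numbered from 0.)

ρ1 := 1/2·ρ1
  [  1    0  9/2  -4   -6  9/2 ]
  [ -4  -22  -12  30  -32   36 ]
  [  0    0    0   0    0    3 ]
  [  1    6    3  -8    9   -9 ]
ρ2 := ρ2 + 4·ρ1
  [ 1    0  9/2  -4   -6  9/2 ]
  [ 0  -22    6  14  -56   54 ]
  [ 0    0    0   0    0    3 ]
  [ 1    6    3  -8    9   -9 ]
ρ4 := ρ4 − ρ1
  [ 1    0   9/2  -4   -6    9/2 ]
  [ 0  -22     6  14  -56     54 ]
  [ 0    0     0   0    0      3 ]
  [ 0    6  -3/2  -4   15  -27/2 ]
ρ2 := -1/22·ρ2
  [ 1  0    9/2     -4     -6     9/2 ]
  [ 0  1  -3/11  -7/11  28/11  -27/11 ]
  [ 0  0      0      0      0       3 ]
  [ 0  6   -3/2     -4     15   -27/2 ]
ρ4 := ρ4 − 6·ρ2
  [ 1  0    9/2     -4     -6     9/2 ]
  [ 0  1  -3/11  -7/11  28/11  -27/11 ]
  [ 0  0      0      0      0       3 ]
  [ 0  0   3/22  -2/11  -3/11   27/22 ]
ρ3 ↔ ρ4
  [ 1  0    9/2     -4     -6     9/2 ]
  [ 0  1  -3/11  -7/11  28/11  -27/11 ]
  [ 0  0   3/22  -2/11  -3/11   27/22 ]
  [ 0  0      0      0      0       3 ]
ρ3 := 22/3·ρ3
  [ 1  0    9/2     -4     -6     9/2 ]
  [ 0  1  -3/11  -7/11  28/11  -27/11 ]
  [ 0  0      1   -4/3     -2       9 ]
  [ 0  0      0      0      0       3 ]
ρ4 := 1/3·ρ4
  [ 1  0    9/2     -4     -6     9/2 ]
  [ 0  1  -3/11  -7/11  28/11  -27/11 ]
  [ 0  0      1   -4/3     -2       9 ]
  [ 0  0      0      0      0       1 ]
ρ3 := ρ3 − 9·ρ4
  [ 1  0    9/2     -4     -6     9/2 ]
  [ 0  1  -3/11  -7/11  28/11  -27/11 ]
  [ 0  0      1   -4/3     -2       0 ]
  [ 0  0      0      0      0       1 ]
ρ2 := ρ2 + 27/11·ρ4
  [ 1  0    9/2     -4     -6  9/2 ]
  [ 0  1  -3/11  -7/11  28/11    0 ]
  [ 0  0      1   -4/3     -2    0 ]
  [ 0  0      0      0      0    1 ]
ρ1 := ρ1 − 9/2·ρ4
  [ 1  0    9/2     -4     -6  0 ]
  [ 0  1  -3/11  -7/11  28/11  0 ]
  [ 0  0      1   -4/3     -2  0 ]
  [ 0  0      0      0      0  1 ]
ρ2 := ρ2 + 3/11·ρ3
  [ 1  0  9/2    -4  -6  0 ]
  [ 0  1    0    -1   2  0 ]
  [ 0  0    1  -4/3  -2  0 ]
  [ 0  0    0     0   0  1 ]
ρ1 := ρ1 − 9/2·ρ3
  [ 1  0  0     2   3  0 ]
  [ 0  1  0    -1   2  0 ]
  [ 0  0  1  -4/3  -2  0 ]
  [ 0  0  0     0   0  1 ]

3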